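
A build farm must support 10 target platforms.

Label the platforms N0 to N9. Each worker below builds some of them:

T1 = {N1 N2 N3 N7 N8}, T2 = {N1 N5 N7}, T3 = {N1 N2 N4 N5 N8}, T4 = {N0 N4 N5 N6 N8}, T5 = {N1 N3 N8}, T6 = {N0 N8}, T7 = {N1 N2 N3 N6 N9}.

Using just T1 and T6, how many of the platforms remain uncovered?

Union of T1, T6 = {N0, N1, N2, N3, N7, N8}.
Not covered: N4, N5, N6, N9 — 4 platforms.

4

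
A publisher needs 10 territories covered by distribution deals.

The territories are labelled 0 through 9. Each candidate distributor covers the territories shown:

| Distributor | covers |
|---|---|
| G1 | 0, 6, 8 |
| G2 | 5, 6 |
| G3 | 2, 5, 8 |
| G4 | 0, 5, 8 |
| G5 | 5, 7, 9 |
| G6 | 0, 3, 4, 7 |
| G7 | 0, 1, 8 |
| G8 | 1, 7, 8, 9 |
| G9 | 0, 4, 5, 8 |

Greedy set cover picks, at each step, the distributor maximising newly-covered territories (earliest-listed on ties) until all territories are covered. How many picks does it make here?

4

Greedy: pick G6 (covers 4 new) → pick G3 (covers 3 new) → pick G8 (covers 2 new) → pick G1 (covers 1 new). Total picks: 4.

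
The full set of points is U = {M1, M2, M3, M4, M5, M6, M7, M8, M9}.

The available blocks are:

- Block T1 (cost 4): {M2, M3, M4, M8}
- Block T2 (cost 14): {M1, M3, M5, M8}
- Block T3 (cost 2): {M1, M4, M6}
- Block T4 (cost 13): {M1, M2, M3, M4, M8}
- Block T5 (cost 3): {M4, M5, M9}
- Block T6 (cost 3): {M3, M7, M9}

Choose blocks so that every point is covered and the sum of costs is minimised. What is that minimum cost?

12

T1, T3, T5, T6 together cover every point (T1 ∪ T3 ∪ T5 ∪ T6 = {M1, M2, M3, M4, M5, M6, M7, M8, M9}); total cost 4 + 2 + 3 + 3 = 12.
No covering selection has total cost below 12.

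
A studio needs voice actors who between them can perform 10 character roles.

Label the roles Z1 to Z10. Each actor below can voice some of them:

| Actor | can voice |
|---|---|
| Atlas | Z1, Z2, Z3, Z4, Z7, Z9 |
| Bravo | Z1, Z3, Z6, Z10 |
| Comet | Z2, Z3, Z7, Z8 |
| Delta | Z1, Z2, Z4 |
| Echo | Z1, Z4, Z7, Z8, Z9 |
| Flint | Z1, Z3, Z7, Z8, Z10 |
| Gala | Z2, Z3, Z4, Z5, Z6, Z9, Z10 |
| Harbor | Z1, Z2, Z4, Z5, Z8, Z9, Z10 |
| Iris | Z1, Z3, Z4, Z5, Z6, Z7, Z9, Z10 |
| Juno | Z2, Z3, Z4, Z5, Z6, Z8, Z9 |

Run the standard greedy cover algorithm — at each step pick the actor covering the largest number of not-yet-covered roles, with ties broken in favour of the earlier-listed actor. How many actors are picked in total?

2

Greedy: pick Iris (covers 8 new) → pick Comet (covers 2 new). Total picks: 2.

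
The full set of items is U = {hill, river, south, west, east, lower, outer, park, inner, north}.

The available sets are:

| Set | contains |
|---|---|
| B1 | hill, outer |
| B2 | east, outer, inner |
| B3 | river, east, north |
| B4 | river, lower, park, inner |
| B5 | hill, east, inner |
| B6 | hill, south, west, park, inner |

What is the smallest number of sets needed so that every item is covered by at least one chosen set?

4

Take {B1, B3, B4, B6}. Their union is {hill, river, south, west, east, lower, outer, park, inner, north}, which is all 10 items.
No 3 of the 6 sets cover everything (all 20 combinations miss at least one item), so 4 is optimal.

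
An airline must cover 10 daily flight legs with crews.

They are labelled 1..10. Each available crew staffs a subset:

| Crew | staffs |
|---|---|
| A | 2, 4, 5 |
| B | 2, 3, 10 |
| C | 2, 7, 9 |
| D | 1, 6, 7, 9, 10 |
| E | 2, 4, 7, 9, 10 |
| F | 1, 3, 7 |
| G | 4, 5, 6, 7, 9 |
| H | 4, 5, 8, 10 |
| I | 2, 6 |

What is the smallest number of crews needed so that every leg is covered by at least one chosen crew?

3

B and D and H together: B ∪ D ∪ H = {1, 2, 3, 4, 5, 6, 7, 8, 9, 10} — every leg is covered.
Only H contains 8, so H is forced; the remaining 6 legs need at least 2 more crews (each remaining crew adds at most 4) — so at least 3 crews are needed, and 3 is optimal.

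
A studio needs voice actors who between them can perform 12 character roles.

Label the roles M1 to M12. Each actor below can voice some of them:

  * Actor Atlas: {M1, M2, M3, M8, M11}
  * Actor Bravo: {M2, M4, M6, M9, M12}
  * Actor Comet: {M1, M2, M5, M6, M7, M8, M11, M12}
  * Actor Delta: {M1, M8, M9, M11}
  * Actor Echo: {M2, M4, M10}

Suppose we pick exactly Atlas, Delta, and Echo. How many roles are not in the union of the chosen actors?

Union of Atlas, Delta, Echo = {M1, M2, M3, M4, M8, M9, M10, M11}.
Not covered: M5, M6, M7, M12 — 4 roles.

4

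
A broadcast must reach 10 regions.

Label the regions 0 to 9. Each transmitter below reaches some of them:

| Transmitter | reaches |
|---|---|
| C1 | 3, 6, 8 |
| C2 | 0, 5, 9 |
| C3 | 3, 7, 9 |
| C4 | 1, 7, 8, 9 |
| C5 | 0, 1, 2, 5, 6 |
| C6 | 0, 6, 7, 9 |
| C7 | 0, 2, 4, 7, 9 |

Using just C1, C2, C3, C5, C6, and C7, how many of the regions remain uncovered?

Union of C1, C2, C3, C5, C6, C7 = {0, 1, 2, 3, 4, 5, 6, 7, 8, 9} — that's every region, so 0 are uncovered.

0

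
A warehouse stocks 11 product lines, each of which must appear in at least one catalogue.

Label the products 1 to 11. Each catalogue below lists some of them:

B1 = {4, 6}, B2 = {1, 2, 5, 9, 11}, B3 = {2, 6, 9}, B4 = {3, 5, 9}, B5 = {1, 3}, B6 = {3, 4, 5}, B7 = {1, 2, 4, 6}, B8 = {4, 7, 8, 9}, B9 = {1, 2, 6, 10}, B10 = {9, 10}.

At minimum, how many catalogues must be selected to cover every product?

B2 and B6 and B8 and B9 together: B2 ∪ B6 ∪ B8 ∪ B9 = {1, 2, 3, 4, 5, 6, 7, 8, 9, 10, 11} — every product is covered.
No 3 of the 10 catalogues cover everything (all 120 combinations miss at least one product), so 4 is optimal.

4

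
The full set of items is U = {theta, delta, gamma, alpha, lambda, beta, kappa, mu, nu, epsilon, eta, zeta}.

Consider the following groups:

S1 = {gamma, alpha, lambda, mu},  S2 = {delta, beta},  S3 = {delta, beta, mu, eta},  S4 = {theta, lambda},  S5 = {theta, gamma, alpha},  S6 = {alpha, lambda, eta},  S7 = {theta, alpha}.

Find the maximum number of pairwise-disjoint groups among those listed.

2

S2, S6 are pairwise disjoint (S2={delta,beta}; S6={alpha,lambda,eta}).
Every remaining group overlaps one of these, and no 3 of the listed groups are pairwise disjoint, so 2 is the maximum.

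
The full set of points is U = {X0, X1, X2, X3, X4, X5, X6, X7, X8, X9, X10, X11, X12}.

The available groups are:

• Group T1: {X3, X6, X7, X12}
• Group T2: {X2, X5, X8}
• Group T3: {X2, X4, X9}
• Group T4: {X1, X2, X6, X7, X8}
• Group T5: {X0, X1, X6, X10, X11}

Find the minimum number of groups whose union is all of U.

4

T1, T2, T3, and T5 cover everything between them: the union {X0, X1, X2, X3, X4, X5, X6, X7, X8, X9, X10, X11, X12} is all of U.
Only T5 contains X0, so T5 is forced; the remaining 8 points need at least 3 more groups (each remaining group adds at most 3) — so at least 4 groups are needed, and 4 is optimal.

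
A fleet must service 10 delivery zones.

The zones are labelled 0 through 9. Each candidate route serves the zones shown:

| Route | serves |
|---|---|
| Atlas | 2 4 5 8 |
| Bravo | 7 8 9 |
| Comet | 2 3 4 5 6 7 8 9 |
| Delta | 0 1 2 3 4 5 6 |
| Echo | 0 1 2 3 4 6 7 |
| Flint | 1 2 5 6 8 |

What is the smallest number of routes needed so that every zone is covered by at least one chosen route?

Comet and Echo together: Comet ∪ Echo = {0, 1, 2, 3, 4, 5, 6, 7, 8, 9} — every zone is covered.
No single route has all 10 zones (the largest, Comet, has 8), so 2 is optimal.

2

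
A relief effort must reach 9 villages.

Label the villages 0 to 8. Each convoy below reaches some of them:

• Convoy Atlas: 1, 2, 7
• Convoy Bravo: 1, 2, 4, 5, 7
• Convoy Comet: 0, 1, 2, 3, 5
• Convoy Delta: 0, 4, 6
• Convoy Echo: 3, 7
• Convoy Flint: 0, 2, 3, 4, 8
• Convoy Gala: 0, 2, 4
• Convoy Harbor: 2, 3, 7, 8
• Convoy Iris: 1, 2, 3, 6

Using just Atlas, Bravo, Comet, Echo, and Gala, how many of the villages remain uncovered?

2

Union of Atlas, Bravo, Comet, Echo, Gala = {0, 1, 2, 3, 4, 5, 7}.
Not covered: 6, 8 — 2 villages.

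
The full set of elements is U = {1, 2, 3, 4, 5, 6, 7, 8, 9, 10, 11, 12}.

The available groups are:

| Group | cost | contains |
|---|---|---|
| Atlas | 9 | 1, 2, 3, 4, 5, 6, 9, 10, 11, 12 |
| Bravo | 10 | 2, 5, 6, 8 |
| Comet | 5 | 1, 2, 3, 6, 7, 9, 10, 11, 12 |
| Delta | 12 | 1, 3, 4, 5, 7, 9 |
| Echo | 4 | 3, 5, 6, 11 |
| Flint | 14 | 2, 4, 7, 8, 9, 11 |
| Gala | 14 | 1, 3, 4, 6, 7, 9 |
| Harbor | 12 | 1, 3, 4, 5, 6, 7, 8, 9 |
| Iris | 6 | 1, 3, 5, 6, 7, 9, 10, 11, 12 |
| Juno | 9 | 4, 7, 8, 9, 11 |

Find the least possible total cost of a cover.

Comet, Harbor together cover every element (Comet ∪ Harbor = {1, 2, 3, 4, 5, 6, 7, 8, 9, 10, 11, 12}); total cost 5 + 12 = 17.
The greedy pick Comet, Echo, Juno costs 18; no covering selection beats 17.

17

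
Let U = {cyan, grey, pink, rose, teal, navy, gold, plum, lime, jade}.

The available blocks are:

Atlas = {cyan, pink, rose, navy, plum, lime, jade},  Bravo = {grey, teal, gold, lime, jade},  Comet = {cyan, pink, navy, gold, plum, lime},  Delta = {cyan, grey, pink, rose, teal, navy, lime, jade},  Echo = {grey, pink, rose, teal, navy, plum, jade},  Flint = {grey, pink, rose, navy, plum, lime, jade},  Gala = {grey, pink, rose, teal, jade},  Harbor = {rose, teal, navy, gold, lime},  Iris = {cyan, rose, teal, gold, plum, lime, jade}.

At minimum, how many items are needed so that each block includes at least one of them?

The 2 items {pink, gold} hit every block.
No single item lies in every block, so at least 2 are needed and 2 is optimal.

2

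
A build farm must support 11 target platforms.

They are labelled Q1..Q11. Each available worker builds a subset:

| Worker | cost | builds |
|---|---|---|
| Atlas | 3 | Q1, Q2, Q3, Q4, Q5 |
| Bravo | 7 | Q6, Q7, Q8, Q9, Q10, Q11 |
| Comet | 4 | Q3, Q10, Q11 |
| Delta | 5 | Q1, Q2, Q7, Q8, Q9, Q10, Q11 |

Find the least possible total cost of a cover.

Atlas, Bravo together cover every platform (Atlas ∪ Bravo = {Q1, Q2, Q3, Q4, Q5, Q6, Q7, Q8, Q9, Q10, Q11}); total cost 3 + 7 = 10.
The greedy pick Atlas, Delta, Bravo costs 15; no covering selection beats 10.

10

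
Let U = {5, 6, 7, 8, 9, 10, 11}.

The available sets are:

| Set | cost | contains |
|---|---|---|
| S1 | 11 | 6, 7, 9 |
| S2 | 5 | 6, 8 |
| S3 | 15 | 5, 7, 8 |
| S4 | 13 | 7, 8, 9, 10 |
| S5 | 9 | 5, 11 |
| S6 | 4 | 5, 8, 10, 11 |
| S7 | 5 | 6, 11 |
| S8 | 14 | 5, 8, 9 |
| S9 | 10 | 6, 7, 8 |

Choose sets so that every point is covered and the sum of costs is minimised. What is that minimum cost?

15

S1, S6 together cover every point (S1 ∪ S6 = {5, 6, 7, 8, 9, 10, 11}); total cost 11 + 4 = 15.
No covering selection has total cost below 15.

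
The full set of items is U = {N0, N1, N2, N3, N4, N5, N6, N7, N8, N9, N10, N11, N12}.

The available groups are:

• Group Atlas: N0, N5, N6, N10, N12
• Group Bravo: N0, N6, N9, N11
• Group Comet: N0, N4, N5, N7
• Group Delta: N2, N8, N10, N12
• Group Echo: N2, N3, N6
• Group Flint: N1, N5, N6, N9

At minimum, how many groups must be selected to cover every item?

Bravo and Comet and Delta and Echo and Flint together: Bravo ∪ Comet ∪ Delta ∪ Echo ∪ Flint = {N0, N1, N2, N3, N4, N5, N6, N7, N8, N9, N10, N11, N12} — every item is covered.
No 4 of the 6 groups cover everything (all 15 combinations miss at least one item), so 5 is optimal.

5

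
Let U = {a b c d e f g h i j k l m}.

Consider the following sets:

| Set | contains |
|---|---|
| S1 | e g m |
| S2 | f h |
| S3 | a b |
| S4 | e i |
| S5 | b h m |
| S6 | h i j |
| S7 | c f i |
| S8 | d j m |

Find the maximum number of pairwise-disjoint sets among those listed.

S2, S3, S4, S8 are pairwise disjoint (S2={f,h}; S3={a,b}; S4={e,i}; S8={d,j,m}).
Every remaining set overlaps one of these, and no 5 of the listed sets are pairwise disjoint, so 4 is the maximum.

4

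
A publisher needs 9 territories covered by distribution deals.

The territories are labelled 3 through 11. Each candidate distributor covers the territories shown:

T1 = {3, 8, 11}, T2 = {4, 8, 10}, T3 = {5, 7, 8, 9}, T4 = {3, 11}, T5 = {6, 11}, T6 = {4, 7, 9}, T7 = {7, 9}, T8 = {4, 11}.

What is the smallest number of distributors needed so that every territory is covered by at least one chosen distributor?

4

T2 and T3 and T4 and T5 together: T2 ∪ T3 ∪ T4 ∪ T5 = {3, 4, 5, 6, 7, 8, 9, 10, 11} — every territory is covered.
Only T3 contains 5, so T3 is forced; the remaining 5 territories need at least 3 more distributors (each remaining distributor adds at most 2) — so at least 4 distributors are needed, and 4 is optimal.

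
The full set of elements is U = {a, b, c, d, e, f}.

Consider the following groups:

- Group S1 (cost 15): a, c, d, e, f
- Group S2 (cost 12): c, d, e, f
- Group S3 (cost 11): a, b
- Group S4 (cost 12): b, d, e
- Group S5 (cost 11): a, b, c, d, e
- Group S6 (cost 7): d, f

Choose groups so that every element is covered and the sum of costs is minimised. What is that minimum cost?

18

S5, S6 together cover every element (S5 ∪ S6 = {a, b, c, d, e, f}); total cost 11 + 7 = 18.
No covering selection has total cost below 18.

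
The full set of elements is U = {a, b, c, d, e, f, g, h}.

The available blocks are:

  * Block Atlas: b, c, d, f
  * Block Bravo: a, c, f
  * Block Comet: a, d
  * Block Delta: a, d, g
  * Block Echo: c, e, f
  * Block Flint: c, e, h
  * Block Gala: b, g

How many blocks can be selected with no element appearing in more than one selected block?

Comet, Echo, Gala are pairwise disjoint (Comet={a,d}; Echo={c,e,f}; Gala={b,g}).
Every remaining block overlaps one of these, and no 4 of the listed blocks are pairwise disjoint, so 3 is the maximum.

3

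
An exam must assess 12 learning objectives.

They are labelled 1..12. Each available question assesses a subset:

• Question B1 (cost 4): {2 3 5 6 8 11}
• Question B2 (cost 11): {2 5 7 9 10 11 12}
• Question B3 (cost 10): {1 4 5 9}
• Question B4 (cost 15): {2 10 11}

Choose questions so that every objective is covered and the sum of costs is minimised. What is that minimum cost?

25

B1, B2, B3 together cover every objective (B1 ∪ B2 ∪ B3 = {1, 2, 3, 4, 5, 6, 7, 8, 9, 10, 11, 12}); total cost 4 + 11 + 10 = 25.
No covering selection has total cost below 25.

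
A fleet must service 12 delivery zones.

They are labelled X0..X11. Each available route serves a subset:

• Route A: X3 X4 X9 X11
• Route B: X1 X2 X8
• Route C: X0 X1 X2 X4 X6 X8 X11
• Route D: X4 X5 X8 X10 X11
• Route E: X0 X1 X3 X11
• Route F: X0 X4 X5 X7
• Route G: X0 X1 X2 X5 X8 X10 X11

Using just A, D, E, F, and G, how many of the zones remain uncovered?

1

Union of A, D, E, F, G = {X0, X1, X2, X3, X4, X5, X7, X8, X9, X10, X11}.
Not covered: X6 — 1 zone.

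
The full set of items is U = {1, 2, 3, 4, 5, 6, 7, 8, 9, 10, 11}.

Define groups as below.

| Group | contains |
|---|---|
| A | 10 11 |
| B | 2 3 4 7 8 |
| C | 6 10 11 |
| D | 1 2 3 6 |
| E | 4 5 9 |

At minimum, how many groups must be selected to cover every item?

4

A, B, D, and E cover everything between them: the union {1, 2, 3, 4, 5, 6, 7, 8, 9, 10, 11} is all of U.
Only D contains 1, so D is forced; the remaining 7 items need at least 3 more groups (each remaining group adds at most 3) — so at least 4 groups are needed, and 4 is optimal.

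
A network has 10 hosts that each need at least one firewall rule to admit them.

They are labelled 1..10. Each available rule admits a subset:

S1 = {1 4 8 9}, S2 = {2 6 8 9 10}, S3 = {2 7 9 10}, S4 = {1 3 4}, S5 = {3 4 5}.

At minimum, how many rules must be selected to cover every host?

Take {S2, S3, S4, S5}. Their union is {1, 2, 3, 4, 5, 6, 7, 8, 9, 10}, which is all 10 hosts.
No 3 of the 5 rules cover everything (all 10 combinations miss at least one host), so 4 is optimal.

4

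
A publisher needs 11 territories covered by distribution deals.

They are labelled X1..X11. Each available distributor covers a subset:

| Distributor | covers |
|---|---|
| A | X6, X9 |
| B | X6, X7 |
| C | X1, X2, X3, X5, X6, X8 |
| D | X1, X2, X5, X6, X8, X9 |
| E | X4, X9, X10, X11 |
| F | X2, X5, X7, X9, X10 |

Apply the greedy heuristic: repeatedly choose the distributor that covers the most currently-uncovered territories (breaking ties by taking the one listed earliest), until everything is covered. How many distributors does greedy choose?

Greedy: pick C (covers 6 new) → pick E (covers 4 new) → pick B (covers 1 new). Total picks: 3.

3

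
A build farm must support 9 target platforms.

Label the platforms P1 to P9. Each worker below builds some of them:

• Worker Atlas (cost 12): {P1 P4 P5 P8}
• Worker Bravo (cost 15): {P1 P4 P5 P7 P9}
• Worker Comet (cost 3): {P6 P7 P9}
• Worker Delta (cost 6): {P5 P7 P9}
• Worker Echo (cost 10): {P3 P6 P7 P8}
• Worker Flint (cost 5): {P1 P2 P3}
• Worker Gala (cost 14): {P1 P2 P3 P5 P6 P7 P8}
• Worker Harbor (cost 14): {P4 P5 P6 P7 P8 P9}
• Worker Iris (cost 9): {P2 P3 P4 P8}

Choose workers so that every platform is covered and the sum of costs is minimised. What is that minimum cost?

Flint, Harbor together cover every platform (Flint ∪ Harbor = {P1, P2, P3, P4, P5, P6, P7, P8, P9}); total cost 5 + 14 = 19.
The greedy pick Comet, Flint, Atlas costs 20; no covering selection beats 19.

19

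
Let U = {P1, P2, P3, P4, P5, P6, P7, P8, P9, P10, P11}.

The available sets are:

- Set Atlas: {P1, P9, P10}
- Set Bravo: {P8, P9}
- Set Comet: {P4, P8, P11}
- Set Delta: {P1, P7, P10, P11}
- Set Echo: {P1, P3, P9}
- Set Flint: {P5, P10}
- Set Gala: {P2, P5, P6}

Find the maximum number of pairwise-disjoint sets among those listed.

3

Bravo, Delta, Gala are pairwise disjoint (Bravo={P8,P9}; Delta={P1,P7,P10,P11}; Gala={P2,P5,P6}).
Every remaining set overlaps one of these, and no 4 of the listed sets are pairwise disjoint, so 3 is the maximum.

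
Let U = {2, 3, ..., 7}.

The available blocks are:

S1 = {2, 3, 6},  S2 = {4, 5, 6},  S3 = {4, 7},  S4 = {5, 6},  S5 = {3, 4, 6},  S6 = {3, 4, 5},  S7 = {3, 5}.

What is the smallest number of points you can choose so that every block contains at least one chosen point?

3

Take H = {3, 6, 7}. Each listed block contains at least one of these, so H is a hitting set of size 3.
No choice of 2 points meets every block, so 3 is the minimum.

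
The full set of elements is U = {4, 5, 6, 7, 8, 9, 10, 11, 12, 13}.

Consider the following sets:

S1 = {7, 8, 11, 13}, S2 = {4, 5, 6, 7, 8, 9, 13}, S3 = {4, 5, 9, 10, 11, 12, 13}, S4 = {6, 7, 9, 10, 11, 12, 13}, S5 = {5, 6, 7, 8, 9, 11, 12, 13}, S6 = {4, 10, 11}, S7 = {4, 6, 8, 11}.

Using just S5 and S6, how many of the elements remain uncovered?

0

Union of S5, S6 = {4, 5, 6, 7, 8, 9, 10, 11, 12, 13} — that's every element, so 0 are uncovered.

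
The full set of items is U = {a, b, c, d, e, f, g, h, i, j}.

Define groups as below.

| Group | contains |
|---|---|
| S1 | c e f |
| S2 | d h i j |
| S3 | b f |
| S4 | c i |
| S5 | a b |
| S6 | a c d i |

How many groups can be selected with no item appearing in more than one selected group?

3

S1, S2, S5 are pairwise disjoint (S1={c,e,f}; S2={d,h,i,j}; S5={a,b}).
Every remaining group overlaps one of these, and no 4 of the listed groups are pairwise disjoint, so 3 is the maximum.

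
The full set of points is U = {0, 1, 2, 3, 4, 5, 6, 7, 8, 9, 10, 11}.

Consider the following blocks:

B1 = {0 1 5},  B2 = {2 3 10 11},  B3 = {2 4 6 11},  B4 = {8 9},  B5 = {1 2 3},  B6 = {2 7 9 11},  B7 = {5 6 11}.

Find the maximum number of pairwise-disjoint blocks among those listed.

3

B4, B5, B7 are pairwise disjoint (B4={8,9}; B5={1,2,3}; B7={5,6,11}).
Every remaining block overlaps one of these, and no 4 of the listed blocks are pairwise disjoint, so 3 is the maximum.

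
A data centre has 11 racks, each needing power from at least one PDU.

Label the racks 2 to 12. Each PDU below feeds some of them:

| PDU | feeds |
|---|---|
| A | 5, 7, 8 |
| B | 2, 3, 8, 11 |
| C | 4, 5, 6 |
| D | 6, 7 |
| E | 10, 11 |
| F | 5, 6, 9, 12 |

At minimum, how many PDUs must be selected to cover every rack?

5

B and C and D and E and F together: B ∪ C ∪ D ∪ E ∪ F = {2, 3, 4, 5, 6, 7, 8, 9, 10, 11, 12} — every rack is covered.
No 4 of the 6 PDUs cover everything (all 15 combinations miss at least one rack), so 5 is optimal.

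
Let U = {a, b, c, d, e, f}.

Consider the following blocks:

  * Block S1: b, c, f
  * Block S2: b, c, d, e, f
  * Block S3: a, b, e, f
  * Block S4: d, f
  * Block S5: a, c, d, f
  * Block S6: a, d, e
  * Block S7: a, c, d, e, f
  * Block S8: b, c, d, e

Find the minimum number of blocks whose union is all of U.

S1 and S6 together: S1 ∪ S6 = {a, b, c, d, e, f} — every item is covered.
No single block has all 6 items (the largest, S2, has 5), so 2 is optimal.

2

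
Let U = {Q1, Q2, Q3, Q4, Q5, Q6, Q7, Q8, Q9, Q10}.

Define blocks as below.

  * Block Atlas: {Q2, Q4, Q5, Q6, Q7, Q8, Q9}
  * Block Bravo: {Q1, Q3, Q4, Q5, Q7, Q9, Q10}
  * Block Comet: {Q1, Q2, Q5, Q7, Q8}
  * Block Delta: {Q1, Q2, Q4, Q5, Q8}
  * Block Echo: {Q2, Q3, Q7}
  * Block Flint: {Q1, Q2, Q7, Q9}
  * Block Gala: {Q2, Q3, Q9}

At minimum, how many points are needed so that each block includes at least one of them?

Take H = {Q2, Q10}. Each listed block contains at least one of these, so H is a hitting set of size 2.
No single point lies in every block, so at least 2 are needed and 2 is optimal.

2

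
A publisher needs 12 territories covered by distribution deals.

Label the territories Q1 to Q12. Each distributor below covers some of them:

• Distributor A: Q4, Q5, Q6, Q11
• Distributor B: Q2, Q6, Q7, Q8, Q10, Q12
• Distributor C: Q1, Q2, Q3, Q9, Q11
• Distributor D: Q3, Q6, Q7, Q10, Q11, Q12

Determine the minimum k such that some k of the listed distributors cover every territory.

3

A and B and C together: A ∪ B ∪ C = {Q1, Q2, Q3, Q4, Q5, Q6, Q7, Q8, Q9, Q10, Q11, Q12} — every territory is covered.
Only C contains Q1, so C is forced; the remaining 7 territories need at least 2 more distributors (each remaining distributor adds at most 5) — so at least 3 distributors are needed, and 3 is optimal.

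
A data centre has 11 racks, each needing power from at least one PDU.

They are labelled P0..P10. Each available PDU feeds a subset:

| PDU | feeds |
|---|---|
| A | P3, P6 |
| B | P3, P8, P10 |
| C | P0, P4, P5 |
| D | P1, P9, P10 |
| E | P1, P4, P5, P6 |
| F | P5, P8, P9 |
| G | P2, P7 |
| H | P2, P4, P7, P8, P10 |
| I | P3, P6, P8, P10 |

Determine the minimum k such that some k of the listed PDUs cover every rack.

Take {A, C, D, H}. Their union is {P0, P1, P2, P3, P4, P5, P6, P7, P8, P9, P10}, which is all 11 racks.
No 3 of the 9 PDUs cover everything (all 84 combinations miss at least one rack), so 4 is optimal.

4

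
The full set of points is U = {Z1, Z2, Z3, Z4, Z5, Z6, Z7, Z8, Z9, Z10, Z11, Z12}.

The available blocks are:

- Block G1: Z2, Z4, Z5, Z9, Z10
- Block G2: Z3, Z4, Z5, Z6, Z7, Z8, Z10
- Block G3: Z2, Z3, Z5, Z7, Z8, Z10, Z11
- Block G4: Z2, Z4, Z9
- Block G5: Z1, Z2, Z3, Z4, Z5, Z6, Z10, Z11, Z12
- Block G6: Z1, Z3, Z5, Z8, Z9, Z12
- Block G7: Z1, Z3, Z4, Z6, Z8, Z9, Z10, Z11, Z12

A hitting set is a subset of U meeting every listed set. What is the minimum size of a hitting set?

2

Take H = {Z9, Z10}. Each listed block contains at least one of these, so H is a hitting set of size 2.
No single point lies in every block, so at least 2 are needed and 2 is optimal.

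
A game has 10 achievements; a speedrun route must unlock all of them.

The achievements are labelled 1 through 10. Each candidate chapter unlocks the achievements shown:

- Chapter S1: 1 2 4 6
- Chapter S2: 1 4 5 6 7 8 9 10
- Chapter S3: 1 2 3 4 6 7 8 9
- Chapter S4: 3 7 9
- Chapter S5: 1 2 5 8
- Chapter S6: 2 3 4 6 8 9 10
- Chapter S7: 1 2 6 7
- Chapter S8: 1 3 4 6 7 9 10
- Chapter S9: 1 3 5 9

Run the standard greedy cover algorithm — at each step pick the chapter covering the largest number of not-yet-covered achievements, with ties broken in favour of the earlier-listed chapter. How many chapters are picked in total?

2

Greedy: pick S2 (covers 8 new) → pick S3 (covers 2 new). Total picks: 2.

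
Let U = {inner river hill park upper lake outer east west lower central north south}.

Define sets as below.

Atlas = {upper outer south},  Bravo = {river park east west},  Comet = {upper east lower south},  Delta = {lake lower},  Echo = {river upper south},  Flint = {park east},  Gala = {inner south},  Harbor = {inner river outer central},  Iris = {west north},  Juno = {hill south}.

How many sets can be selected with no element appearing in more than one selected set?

5

Delta, Flint, Harbor, Iris, Juno are pairwise disjoint (Delta={lake,lower}; Flint={park,east}; Harbor={inner,river,outer,central}; Iris={west,north}; Juno={hill,south}).
Every remaining set overlaps one of these, and no 6 of the listed sets are pairwise disjoint, so 5 is the maximum.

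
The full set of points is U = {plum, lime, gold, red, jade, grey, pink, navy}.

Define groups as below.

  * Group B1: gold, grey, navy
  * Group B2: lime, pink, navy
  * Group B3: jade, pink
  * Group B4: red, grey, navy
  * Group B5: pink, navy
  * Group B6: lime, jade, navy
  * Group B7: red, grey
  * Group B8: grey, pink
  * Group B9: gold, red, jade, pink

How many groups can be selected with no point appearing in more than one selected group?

B5, B7 are pairwise disjoint (B5={pink,navy}; B7={red,grey}).
Every remaining group overlaps one of these, and no 3 of the listed groups are pairwise disjoint, so 2 is the maximum.

2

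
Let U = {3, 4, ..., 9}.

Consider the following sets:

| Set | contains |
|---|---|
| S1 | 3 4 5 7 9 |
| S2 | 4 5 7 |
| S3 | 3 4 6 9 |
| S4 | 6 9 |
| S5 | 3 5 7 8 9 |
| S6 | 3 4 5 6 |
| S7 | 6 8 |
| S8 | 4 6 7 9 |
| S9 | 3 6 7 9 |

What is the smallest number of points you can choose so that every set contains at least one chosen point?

The 2 points {6, 7} hit every set.
The sets S1, S7 are pairwise disjoint, so any hitting set needs a separate point for each — at least 2. Hence 2 is optimal.

2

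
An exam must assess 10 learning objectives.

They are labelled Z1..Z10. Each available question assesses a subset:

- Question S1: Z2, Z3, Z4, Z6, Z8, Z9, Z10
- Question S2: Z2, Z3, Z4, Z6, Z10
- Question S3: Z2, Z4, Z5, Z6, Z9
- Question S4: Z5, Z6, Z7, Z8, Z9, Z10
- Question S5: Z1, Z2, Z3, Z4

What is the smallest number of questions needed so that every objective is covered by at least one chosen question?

S4 and S5 together: S4 ∪ S5 = {Z1, Z2, Z3, Z4, Z5, Z6, Z7, Z8, Z9, Z10} — every objective is covered.
No single question has all 10 objectives (the largest, S1, has 7), so 2 is optimal.

2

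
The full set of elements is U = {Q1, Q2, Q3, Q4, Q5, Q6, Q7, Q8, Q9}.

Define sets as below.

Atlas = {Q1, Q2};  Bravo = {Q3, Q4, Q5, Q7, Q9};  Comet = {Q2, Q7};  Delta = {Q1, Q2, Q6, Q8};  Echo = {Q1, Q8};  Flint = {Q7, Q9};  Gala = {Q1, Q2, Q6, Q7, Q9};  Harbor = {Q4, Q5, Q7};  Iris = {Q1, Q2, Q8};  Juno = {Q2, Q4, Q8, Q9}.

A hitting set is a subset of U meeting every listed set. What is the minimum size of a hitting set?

The 3 elements {Q1, Q4, Q7} hit every set.
No choice of 2 elements meets every set, so 3 is the minimum.

3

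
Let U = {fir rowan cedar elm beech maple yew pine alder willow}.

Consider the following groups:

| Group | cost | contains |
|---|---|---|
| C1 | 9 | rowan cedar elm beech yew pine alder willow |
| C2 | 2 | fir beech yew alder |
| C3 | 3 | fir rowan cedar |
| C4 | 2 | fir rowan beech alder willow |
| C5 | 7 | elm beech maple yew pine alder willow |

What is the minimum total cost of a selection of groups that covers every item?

C3, C5 together cover every item (C3 ∪ C5 = {fir, rowan, cedar, elm, beech, maple, yew, pine, alder, willow}); total cost 3 + 7 = 10.
The greedy pick C4, C5, C3 costs 12; no covering selection beats 10.

10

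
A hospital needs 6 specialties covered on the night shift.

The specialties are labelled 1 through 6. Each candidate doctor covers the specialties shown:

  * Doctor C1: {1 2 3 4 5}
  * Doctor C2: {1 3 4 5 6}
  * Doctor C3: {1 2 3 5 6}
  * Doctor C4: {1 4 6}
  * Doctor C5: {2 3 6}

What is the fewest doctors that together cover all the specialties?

2

C1 and C2 together: C1 ∪ C2 = {1, 2, 3, 4, 5, 6} — every specialty is covered.
No single doctor has all 6 specialties (the largest, C1, has 5), so 2 is optimal.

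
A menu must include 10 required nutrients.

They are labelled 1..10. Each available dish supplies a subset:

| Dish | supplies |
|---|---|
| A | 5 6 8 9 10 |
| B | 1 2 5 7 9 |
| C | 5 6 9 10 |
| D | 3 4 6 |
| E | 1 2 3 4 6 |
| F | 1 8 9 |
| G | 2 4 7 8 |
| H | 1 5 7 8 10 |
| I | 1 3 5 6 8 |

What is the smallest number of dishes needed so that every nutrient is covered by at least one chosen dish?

3

Take {B, E, H}. Their union is {1, 2, 3, 4, 5, 6, 7, 8, 9, 10}, which is all 10 nutrients.
No 2 of the 9 dishes cover everything (all 36 combinations miss at least one nutrient), so 3 is optimal.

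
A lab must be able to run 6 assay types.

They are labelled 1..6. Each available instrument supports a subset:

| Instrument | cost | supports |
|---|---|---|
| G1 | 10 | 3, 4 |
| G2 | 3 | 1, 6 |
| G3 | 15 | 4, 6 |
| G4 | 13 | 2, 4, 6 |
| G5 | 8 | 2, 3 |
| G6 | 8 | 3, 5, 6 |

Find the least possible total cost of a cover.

G2, G4, G6 together cover every assay (G2 ∪ G4 ∪ G6 = {1, 2, 3, 4, 5, 6}); total cost 3 + 13 + 8 = 24.
The greedy pick G2, G5, G6, G1 costs 29; no covering selection beats 24.

24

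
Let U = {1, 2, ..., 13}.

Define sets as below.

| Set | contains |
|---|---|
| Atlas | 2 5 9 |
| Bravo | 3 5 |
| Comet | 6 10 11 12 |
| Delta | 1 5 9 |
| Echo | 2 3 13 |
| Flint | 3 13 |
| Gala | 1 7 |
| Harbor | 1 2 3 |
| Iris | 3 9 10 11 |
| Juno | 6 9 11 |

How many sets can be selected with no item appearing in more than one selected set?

Atlas, Comet, Flint, Gala are pairwise disjoint (Atlas={2,5,9}; Comet={6,10,11,12}; Flint={3,13}; Gala={1,7}).
Every remaining set overlaps one of these, and no 5 of the listed sets are pairwise disjoint, so 4 is the maximum.

4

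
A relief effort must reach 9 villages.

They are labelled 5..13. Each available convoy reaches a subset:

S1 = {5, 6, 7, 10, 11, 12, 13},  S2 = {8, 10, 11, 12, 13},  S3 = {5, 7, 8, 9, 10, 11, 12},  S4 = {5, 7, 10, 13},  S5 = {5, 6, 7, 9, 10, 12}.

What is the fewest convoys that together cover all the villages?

2

S2 and S5 together: S2 ∪ S5 = {5, 6, 7, 8, 9, 10, 11, 12, 13} — every village is covered.
No single convoy has all 9 villages (the largest, S1, has 7), so 2 is optimal.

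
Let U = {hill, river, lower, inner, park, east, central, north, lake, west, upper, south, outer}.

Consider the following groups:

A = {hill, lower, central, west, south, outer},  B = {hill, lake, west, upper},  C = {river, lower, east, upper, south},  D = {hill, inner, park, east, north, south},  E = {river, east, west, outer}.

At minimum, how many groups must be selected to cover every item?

4

A and B and D and E together: A ∪ B ∪ D ∪ E = {hill, river, lower, inner, park, east, central, north, lake, west, upper, south, outer} — every item is covered.
No 3 of the 5 groups cover everything (all 10 combinations miss at least one item), so 4 is optimal.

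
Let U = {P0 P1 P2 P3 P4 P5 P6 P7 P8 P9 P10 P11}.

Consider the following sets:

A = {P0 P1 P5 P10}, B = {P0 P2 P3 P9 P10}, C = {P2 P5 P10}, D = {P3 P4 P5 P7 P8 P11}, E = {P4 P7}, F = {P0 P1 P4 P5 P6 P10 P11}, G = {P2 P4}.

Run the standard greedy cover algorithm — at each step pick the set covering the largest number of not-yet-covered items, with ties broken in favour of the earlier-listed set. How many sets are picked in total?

3

Greedy: pick F (covers 7 new) → pick B (covers 3 new) → pick D (covers 2 new). Total picks: 3.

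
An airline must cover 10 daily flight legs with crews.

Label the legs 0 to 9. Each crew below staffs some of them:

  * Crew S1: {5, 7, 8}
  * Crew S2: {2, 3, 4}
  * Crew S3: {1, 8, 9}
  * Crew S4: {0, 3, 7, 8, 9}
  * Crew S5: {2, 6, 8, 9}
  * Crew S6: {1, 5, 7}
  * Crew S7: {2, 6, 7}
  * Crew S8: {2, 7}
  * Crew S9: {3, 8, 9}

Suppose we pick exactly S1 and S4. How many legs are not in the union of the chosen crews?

Union of S1, S4 = {0, 3, 5, 7, 8, 9}.
Not covered: 1, 2, 4, 6 — 4 legs.

4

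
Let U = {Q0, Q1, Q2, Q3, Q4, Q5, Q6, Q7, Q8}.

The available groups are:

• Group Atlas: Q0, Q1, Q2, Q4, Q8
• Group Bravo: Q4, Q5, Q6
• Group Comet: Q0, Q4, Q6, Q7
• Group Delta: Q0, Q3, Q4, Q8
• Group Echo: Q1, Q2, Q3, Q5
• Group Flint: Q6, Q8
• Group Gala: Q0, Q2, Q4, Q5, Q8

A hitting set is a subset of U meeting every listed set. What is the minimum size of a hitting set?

Take H = {Q2, Q3, Q6}. Each listed group contains at least one of these, so H is a hitting set of size 3.
No choice of 2 points meets every group, so 3 is the minimum.

3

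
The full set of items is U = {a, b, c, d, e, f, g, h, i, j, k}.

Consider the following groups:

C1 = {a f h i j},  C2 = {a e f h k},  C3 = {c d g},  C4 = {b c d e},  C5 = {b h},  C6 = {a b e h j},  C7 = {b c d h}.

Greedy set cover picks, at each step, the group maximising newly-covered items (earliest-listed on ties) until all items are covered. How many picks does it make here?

Greedy: pick C1 (covers 5 new) → pick C4 (covers 4 new) → pick C2 (covers 1 new) → pick C3 (covers 1 new). Total picks: 4.

4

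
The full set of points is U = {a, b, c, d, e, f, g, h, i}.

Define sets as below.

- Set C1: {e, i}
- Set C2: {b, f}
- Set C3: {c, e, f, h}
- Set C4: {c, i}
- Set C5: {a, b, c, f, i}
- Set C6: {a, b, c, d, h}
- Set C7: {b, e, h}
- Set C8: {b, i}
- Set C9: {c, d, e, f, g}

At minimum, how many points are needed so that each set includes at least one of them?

Take T = {b, f, i}. Each listed set contains at least one of these, so T is a hitting set of size 3.
No choice of 2 points meets every set, so 3 is the minimum.

3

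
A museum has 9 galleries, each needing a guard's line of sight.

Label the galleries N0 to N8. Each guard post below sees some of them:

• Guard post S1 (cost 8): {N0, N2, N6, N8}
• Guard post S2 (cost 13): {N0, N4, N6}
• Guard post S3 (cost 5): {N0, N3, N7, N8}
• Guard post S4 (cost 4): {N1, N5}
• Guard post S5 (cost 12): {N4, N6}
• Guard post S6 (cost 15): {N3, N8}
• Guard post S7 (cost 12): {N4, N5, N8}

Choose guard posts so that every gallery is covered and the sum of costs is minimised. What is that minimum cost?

29

S1, S3, S4, S5 together cover every gallery (S1 ∪ S3 ∪ S4 ∪ S5 = {N0, N1, N2, N3, N4, N5, N6, N7, N8}); total cost 8 + 5 + 4 + 12 = 29.
No covering selection has total cost below 29.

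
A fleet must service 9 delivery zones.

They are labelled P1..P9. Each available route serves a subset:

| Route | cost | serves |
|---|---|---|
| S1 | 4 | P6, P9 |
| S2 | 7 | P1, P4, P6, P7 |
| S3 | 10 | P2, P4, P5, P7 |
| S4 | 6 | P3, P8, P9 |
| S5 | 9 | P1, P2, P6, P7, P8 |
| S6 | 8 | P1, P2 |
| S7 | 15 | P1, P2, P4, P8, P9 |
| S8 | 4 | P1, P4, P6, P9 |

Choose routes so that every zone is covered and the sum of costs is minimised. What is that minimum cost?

S3, S4, S8 together cover every zone (S3 ∪ S4 ∪ S8 = {P1, P2, P3, P4, P5, P6, P7, P8, P9}); total cost 10 + 6 + 4 = 20.
No covering selection has total cost below 20.

20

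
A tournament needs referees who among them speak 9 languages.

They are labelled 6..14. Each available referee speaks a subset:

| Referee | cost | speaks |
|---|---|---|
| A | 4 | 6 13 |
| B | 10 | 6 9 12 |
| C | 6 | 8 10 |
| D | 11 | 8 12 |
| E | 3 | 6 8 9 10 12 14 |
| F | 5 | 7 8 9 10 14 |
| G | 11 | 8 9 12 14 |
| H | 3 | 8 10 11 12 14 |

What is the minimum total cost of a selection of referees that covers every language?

12

A, F, H together cover every language (A ∪ F ∪ H = {6, 7, 8, 9, 10, 11, 12, 13, 14}); total cost 4 + 5 + 3 = 12.
The greedy pick E, H, A, F costs 15; no covering selection beats 12.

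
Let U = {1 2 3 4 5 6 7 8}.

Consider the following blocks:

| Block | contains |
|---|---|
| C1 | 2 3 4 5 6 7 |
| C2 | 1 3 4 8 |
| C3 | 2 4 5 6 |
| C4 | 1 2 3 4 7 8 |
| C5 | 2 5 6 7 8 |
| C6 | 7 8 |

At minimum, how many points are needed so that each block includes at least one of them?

2

Take H = {5, 8}. Each listed block contains at least one of these, so H is a hitting set of size 2.
The blocks C3, C6 are pairwise disjoint, so any hitting set needs a separate point for each — at least 2. Hence 2 is optimal.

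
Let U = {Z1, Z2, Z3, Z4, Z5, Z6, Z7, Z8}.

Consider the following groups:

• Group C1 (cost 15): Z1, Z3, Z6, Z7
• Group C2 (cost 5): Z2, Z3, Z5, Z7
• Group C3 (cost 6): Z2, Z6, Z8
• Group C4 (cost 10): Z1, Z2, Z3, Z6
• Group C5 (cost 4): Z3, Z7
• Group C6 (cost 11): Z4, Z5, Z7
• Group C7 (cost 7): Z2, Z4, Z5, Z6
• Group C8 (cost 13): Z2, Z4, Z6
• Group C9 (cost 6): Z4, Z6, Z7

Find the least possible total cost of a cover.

C2, C3, C4, C9 together cover every item (C2 ∪ C3 ∪ C4 ∪ C9 = {Z1, Z2, Z3, Z4, Z5, Z6, Z7, Z8}); total cost 5 + 6 + 10 + 6 = 27.
No covering selection has total cost below 27.

27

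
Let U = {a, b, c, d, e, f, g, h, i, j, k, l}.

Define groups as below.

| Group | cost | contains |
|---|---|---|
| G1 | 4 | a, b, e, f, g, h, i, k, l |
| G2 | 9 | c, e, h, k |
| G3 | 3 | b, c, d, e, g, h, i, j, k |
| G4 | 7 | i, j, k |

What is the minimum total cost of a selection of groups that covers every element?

G1, G3 together cover every element (G1 ∪ G3 = {a, b, c, d, e, f, g, h, i, j, k, l}); total cost 4 + 3 = 7.
No covering selection has total cost below 7.

7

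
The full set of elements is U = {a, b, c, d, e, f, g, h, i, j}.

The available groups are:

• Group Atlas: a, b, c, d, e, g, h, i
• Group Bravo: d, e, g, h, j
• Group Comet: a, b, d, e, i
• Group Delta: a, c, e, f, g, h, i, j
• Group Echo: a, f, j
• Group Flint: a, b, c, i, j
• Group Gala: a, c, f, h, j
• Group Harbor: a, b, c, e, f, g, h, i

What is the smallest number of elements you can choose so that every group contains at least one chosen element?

2

The 2 elements {a, d} hit every group.
No single element lies in every group, so at least 2 are needed and 2 is optimal.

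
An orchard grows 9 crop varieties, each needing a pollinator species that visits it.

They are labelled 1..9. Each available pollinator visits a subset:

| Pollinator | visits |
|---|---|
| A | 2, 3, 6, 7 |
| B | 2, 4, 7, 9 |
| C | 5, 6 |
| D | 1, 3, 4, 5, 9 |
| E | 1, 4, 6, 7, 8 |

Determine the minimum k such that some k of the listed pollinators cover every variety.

3

Take {A, D, E}. Their union is {1, 2, 3, 4, 5, 6, 7, 8, 9}, which is all 9 varieties.
Only E contains 8, so E is forced; the remaining 4 varieties need at least 2 more pollinators (each remaining pollinator adds at most 3) — so at least 3 pollinators are needed, and 3 is optimal.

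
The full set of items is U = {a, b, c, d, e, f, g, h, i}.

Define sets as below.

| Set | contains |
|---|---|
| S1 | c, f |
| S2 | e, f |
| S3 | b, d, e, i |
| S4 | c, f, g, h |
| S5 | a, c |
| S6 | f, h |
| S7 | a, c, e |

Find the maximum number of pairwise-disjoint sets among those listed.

S3, S5, S6 are pairwise disjoint (S3={b,d,e,i}; S5={a,c}; S6={f,h}).
Every remaining set overlaps one of these, and no 4 of the listed sets are pairwise disjoint, so 3 is the maximum.

3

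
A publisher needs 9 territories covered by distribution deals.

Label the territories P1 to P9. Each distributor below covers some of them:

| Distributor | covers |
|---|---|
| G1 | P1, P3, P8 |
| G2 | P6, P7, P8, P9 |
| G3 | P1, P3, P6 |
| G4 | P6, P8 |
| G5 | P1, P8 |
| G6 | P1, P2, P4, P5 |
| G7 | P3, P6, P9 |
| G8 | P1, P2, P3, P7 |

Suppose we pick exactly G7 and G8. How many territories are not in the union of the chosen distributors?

Union of G7, G8 = {P1, P2, P3, P6, P7, P9}.
Not covered: P4, P5, P8 — 3 territories.

3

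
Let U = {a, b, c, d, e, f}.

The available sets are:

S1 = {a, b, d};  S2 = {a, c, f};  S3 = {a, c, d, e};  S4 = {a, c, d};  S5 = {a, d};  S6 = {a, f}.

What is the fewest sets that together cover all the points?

Take {S1, S2, S3}. Their union is {a, b, c, d, e, f}, which is all 6 points.
Only S1 contains b, so S1 is forced; the remaining 3 points need at least 2 more sets (each remaining set adds at most 2) — so at least 3 sets are needed, and 3 is optimal.

3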